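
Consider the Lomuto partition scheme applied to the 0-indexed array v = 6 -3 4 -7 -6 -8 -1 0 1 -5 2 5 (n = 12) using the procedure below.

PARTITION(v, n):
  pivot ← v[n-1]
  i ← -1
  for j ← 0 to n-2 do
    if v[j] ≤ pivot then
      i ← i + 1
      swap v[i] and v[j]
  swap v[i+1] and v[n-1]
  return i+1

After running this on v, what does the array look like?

-3 4 -7 -6 -8 -1 0 1 -5 2 5 6

pivot = v[11] = 5; i = -1
j=0: v[0]=6 > 5 → no swap
j=1: v[1]=-3 ≤ 5 → i=0, swap v[0],v[1] → -3 6 4 -7 -6 -8 -1 0 1 -5 2 5
j=2: v[2]=4 ≤ 5 → i=1, swap v[1],v[2] → -3 4 6 -7 -6 -8 -1 0 1 -5 2 5
j=3: v[3]=-7 ≤ 5 → i=2, swap v[2],v[3] → -3 4 -7 6 -6 -8 -1 0 1 -5 2 5
j=4: v[4]=-6 ≤ 5 → i=3, swap v[3],v[4] → -3 4 -7 -6 6 -8 -1 0 1 -5 2 5
j=5: v[5]=-8 ≤ 5 → i=4, swap v[4],v[5] → -3 4 -7 -6 -8 6 -1 0 1 -5 2 5
j=6: v[6]=-1 ≤ 5 → i=5, swap v[5],v[6] → -3 4 -7 -6 -8 -1 6 0 1 -5 2 5
j=7: v[7]=0 ≤ 5 → i=6, swap v[6],v[7] → -3 4 -7 -6 -8 -1 0 6 1 -5 2 5
j=8: v[8]=1 ≤ 5 → i=7, swap v[7],v[8] → -3 4 -7 -6 -8 -1 0 1 6 -5 2 5
j=9: v[9]=-5 ≤ 5 → i=8, swap v[8],v[9] → -3 4 -7 -6 -8 -1 0 1 -5 6 2 5
j=10: v[10]=2 ≤ 5 → i=9, swap v[9],v[10] → -3 4 -7 -6 -8 -1 0 1 -5 2 6 5
final swap v[10],v[11] → -3 4 -7 -6 -8 -1 0 1 -5 2 5 6; return 10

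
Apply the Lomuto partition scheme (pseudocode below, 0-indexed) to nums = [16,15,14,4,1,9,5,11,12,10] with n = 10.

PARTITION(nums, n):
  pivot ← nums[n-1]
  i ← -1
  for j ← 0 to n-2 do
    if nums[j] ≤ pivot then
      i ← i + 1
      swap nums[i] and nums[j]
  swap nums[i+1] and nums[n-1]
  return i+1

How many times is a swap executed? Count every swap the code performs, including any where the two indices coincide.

5

pivot = nums[9] = 10; i = -1
j=0: nums[0]=16 > 10 → no swap
j=1: nums[1]=15 > 10 → no swap
j=2: nums[2]=14 > 10 → no swap
j=3: nums[3]=4 ≤ 10 → i=0, swap nums[0],nums[3] → [4,15,14,16,1,9,5,11,12,10]
j=4: nums[4]=1 ≤ 10 → i=1, swap nums[1],nums[4] → [4,1,14,16,15,9,5,11,12,10]
j=5: nums[5]=9 ≤ 10 → i=2, swap nums[2],nums[5] → [4,1,9,16,15,14,5,11,12,10]
j=6: nums[6]=5 ≤ 10 → i=3, swap nums[3],nums[6] → [4,1,9,5,15,14,16,11,12,10]
j=7: nums[7]=11 > 10 → no swap
j=8: nums[8]=12 > 10 → no swap
final swap nums[4],nums[9] → [4,1,9,5,10,14,16,11,12,15]; return 4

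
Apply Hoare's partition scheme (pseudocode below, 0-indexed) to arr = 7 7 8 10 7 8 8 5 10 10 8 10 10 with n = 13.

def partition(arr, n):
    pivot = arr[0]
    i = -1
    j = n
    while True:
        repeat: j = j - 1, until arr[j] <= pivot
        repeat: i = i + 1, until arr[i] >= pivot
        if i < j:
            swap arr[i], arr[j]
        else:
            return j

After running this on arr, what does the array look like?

pivot = arr[0] = 7; i = -1, j = 13
j→7 (arr[7]=5≤7), i→0 (arr[0]=7≥7); i<j, swap → 5 7 8 10 7 8 8 7 10 10 8 10 10
j→4 (arr[4]=7≤7), i→1 (arr[1]=7≥7); i<j, swap → 5 7 8 10 7 8 8 7 10 10 8 10 10
j→1, i→2; i≥j, return j=1. arr = 5 7 8 10 7 8 8 7 10 10 8 10 10

5 7 8 10 7 8 8 7 10 10 8 10 10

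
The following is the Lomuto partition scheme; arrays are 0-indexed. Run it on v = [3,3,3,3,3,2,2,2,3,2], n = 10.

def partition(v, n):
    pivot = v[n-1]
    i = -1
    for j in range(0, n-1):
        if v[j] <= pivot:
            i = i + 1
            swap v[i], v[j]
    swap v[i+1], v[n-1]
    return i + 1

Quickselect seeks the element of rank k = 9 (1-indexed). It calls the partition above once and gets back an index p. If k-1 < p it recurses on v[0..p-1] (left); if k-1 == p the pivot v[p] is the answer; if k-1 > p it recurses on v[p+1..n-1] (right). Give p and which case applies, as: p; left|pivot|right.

pivot = v[9] = 2; i = -1
j=0: v[0]=3 > 2 → no swap
j=1: v[1]=3 > 2 → no swap
j=2: v[2]=3 > 2 → no swap
j=3: v[3]=3 > 2 → no swap
j=4: v[4]=3 > 2 → no swap
j=5: v[5]=2 ≤ 2 → i=0, swap v[0],v[5] → [2,3,3,3,3,3,2,2,3,2]
j=6: v[6]=2 ≤ 2 → i=1, swap v[1],v[6] → [2,2,3,3,3,3,3,2,3,2]
j=7: v[7]=2 ≤ 2 → i=2, swap v[2],v[7] → [2,2,2,3,3,3,3,3,3,2]
j=8: v[8]=3 > 2 → no swap
final swap v[3],v[9] → [2,2,2,2,3,3,3,3,3,3]; return 3
p = 3; k-1 = 8 > 3 ⇒ right

3; right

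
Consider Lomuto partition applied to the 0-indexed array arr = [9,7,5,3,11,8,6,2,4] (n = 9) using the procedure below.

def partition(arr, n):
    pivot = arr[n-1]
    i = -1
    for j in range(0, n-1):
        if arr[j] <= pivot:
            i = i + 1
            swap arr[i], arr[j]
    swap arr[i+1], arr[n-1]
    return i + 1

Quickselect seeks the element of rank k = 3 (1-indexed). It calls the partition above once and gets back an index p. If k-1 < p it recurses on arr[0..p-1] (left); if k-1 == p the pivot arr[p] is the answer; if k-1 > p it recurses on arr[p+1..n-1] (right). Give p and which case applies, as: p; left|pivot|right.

pivot=4, i=-1
j=0: 9>4, skip
j=1: 7>4, skip
j=2: 5>4, skip
j=3: 3≤4, i=0, swap(0,3) ⇒ [3,7,5,9,11,8,6,2,4]
j=4: 11>4, skip
j=5: 8>4, skip
j=6: 6>4, skip
j=7: 2≤4, i=1, swap(1,7) ⇒ [3,2,5,9,11,8,6,7,4]
swap(2,8) ⇒ [3,2,4,9,11,8,6,7,5]; return 2
p = 2; k-1 = 2 == 2 ⇒ pivot

2; pivot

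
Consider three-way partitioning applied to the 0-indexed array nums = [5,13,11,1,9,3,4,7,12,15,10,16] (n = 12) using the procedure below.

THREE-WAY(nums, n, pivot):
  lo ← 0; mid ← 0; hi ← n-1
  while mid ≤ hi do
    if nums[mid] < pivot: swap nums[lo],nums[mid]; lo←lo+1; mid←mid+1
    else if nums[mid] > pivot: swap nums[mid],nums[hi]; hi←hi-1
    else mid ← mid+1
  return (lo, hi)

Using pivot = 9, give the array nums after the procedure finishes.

pivot = 9; lo=0, mid=0, hi=11
nums[mid]=5<9: swap nums[0],nums[0]; lo=1,mid=1 → [5,13,11,1,9,3,4,7,12,15,10,16]
nums[mid]=13>9: swap nums[1],nums[11]; hi=10 → [5,16,11,1,9,3,4,7,12,15,10,13]
nums[mid]=16>9: swap nums[1],nums[10]; hi=9 → [5,10,11,1,9,3,4,7,12,15,16,13]
nums[mid]=10>9: swap nums[1],nums[9]; hi=8 → [5,15,11,1,9,3,4,7,12,10,16,13]
nums[mid]=15>9: swap nums[1],nums[8]; hi=7 → [5,12,11,1,9,3,4,7,15,10,16,13]
nums[mid]=12>9: swap nums[1],nums[7]; hi=6 → [5,7,11,1,9,3,4,12,15,10,16,13]
nums[mid]=7<9: swap nums[1],nums[1]; lo=2,mid=2 → [5,7,11,1,9,3,4,12,15,10,16,13]
nums[mid]=11>9: swap nums[2],nums[6]; hi=5 → [5,7,4,1,9,3,11,12,15,10,16,13]
nums[mid]=4<9: swap nums[2],nums[2]; lo=3,mid=3 → [5,7,4,1,9,3,11,12,15,10,16,13]
nums[mid]=1<9: swap nums[3],nums[3]; lo=4,mid=4 → [5,7,4,1,9,3,11,12,15,10,16,13]
nums[mid]=9=9: mid=5
nums[mid]=3<9: swap nums[4],nums[5]; lo=5,mid=6 → [5,7,4,1,3,9,11,12,15,10,16,13]
end: lo=5, hi=5; nums = [5,7,4,1,3,9,11,12,15,10,16,13]

[5,7,4,1,3,9,11,12,15,10,16,13]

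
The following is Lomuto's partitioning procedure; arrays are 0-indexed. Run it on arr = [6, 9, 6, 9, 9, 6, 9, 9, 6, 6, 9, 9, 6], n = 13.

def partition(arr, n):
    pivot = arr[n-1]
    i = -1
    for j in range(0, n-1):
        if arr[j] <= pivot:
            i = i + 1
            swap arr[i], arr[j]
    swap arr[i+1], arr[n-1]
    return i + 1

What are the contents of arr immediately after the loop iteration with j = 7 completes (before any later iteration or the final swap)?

pivot=6, i=-1
j=0: 6≤6, i=0, swap(0,0) ⇒ [6, 9, 6, 9, 9, 6, 9, 9, 6, 6, 9, 9, 6]
j=1: 9>6, skip
j=2: 6≤6, i=1, swap(1,2) ⇒ [6, 6, 9, 9, 9, 6, 9, 9, 6, 6, 9, 9, 6]
j=3: 9>6, skip
j=4: 9>6, skip
j=5: 6≤6, i=2, swap(2,5) ⇒ [6, 6, 6, 9, 9, 9, 9, 9, 6, 6, 9, 9, 6]
j=6: 9>6, skip
j=7: 9>6, skip
(after j=7) arr = [6, 6, 6, 9, 9, 9, 9, 9, 6, 6, 9, 9, 6]

[6, 6, 6, 9, 9, 9, 9, 9, 6, 6, 9, 9, 6]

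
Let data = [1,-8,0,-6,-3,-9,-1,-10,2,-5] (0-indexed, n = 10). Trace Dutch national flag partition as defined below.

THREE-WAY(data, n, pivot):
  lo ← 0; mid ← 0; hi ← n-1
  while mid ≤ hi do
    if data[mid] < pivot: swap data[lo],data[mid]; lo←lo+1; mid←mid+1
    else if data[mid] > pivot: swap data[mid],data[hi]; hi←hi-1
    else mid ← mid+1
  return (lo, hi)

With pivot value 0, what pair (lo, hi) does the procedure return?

(7, 7)

lo=0 mid=0 hi=9
1>0: swap(0,9), hi=8 ⇒ [-5,-8,0,-6,-3,-9,-1,-10,2,1]
-5<0: swap(0,0), lo=1 mid=1 ⇒ [-5,-8,0,-6,-3,-9,-1,-10,2,1]
-8<0: swap(1,1), lo=2 mid=2 ⇒ [-5,-8,0,-6,-3,-9,-1,-10,2,1]
0=0: mid=3
-6<0: swap(2,3), lo=3 mid=4 ⇒ [-5,-8,-6,0,-3,-9,-1,-10,2,1]
-3<0: swap(3,4), lo=4 mid=5 ⇒ [-5,-8,-6,-3,0,-9,-1,-10,2,1]
-9<0: swap(4,5), lo=5 mid=6 ⇒ [-5,-8,-6,-3,-9,0,-1,-10,2,1]
-1<0: swap(5,6), lo=6 mid=7 ⇒ [-5,-8,-6,-3,-9,-1,0,-10,2,1]
-10<0: swap(6,7), lo=7 mid=8 ⇒ [-5,-8,-6,-3,-9,-1,-10,0,2,1]
2>0: swap(8,8), hi=7 ⇒ [-5,-8,-6,-3,-9,-1,-10,0,2,1]
done. lo=7 hi=7; data=[-5,-8,-6,-3,-9,-1,-10,0,2,1]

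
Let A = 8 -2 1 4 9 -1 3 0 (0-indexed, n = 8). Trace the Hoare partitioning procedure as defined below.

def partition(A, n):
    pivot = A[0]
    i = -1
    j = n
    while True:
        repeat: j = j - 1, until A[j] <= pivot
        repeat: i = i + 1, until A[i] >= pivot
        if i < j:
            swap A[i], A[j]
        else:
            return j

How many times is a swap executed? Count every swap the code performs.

pivot=8
j stops at 7 (0), i stops at 0 (8); swap ⇒ 0 -2 1 4 9 -1 3 8
j stops at 6 (3), i stops at 4 (9); swap ⇒ 0 -2 1 4 3 -1 9 8
j stops at 5, i stops at 6; i≥j ⇒ return 5. A=0 -2 1 4 3 -1 9 8

2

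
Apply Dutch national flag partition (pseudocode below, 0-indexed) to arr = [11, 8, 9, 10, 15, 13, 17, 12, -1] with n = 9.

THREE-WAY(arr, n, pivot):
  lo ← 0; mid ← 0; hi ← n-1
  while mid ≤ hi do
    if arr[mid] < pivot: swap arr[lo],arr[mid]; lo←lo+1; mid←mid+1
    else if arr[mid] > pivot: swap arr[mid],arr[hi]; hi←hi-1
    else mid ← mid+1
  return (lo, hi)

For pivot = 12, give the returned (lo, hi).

pivot = 12; lo=0, mid=0, hi=8
arr[mid]=11<12: swap arr[0],arr[0]; lo=1,mid=1 → [11, 8, 9, 10, 15, 13, 17, 12, -1]
arr[mid]=8<12: swap arr[1],arr[1]; lo=2,mid=2 → [11, 8, 9, 10, 15, 13, 17, 12, -1]
arr[mid]=9<12: swap arr[2],arr[2]; lo=3,mid=3 → [11, 8, 9, 10, 15, 13, 17, 12, -1]
arr[mid]=10<12: swap arr[3],arr[3]; lo=4,mid=4 → [11, 8, 9, 10, 15, 13, 17, 12, -1]
arr[mid]=15>12: swap arr[4],arr[8]; hi=7 → [11, 8, 9, 10, -1, 13, 17, 12, 15]
arr[mid]=-1<12: swap arr[4],arr[4]; lo=5,mid=5 → [11, 8, 9, 10, -1, 13, 17, 12, 15]
arr[mid]=13>12: swap arr[5],arr[7]; hi=6 → [11, 8, 9, 10, -1, 12, 17, 13, 15]
arr[mid]=12=12: mid=6
arr[mid]=17>12: swap arr[6],arr[6]; hi=5 → [11, 8, 9, 10, -1, 12, 17, 13, 15]
end: lo=5, hi=5; arr = [11, 8, 9, 10, -1, 12, 17, 13, 15]

(5, 5)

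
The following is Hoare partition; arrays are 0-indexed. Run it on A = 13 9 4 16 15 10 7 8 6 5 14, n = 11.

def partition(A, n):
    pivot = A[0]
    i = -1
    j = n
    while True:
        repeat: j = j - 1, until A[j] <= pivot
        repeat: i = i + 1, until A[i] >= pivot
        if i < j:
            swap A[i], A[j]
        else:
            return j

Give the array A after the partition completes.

pivot=13
j stops at 9 (5), i stops at 0 (13); swap ⇒ 5 9 4 16 15 10 7 8 6 13 14
j stops at 8 (6), i stops at 3 (16); swap ⇒ 5 9 4 6 15 10 7 8 16 13 14
j stops at 7 (8), i stops at 4 (15); swap ⇒ 5 9 4 6 8 10 7 15 16 13 14
j stops at 6, i stops at 7; i≥j ⇒ return 6. A=5 9 4 6 8 10 7 15 16 13 14

5 9 4 6 8 10 7 15 16 13 14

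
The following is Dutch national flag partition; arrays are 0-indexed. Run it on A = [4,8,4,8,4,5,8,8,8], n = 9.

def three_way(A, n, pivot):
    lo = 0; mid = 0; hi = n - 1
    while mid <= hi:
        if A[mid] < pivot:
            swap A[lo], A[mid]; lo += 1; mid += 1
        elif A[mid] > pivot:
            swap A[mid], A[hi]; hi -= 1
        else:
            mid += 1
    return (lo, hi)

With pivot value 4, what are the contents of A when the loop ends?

pivot = 4; lo=0, mid=0, hi=8
A[mid]=4=4: mid=1
A[mid]=8>4: swap A[1],A[8]; hi=7 → [4,8,4,8,4,5,8,8,8]
A[mid]=8>4: swap A[1],A[7]; hi=6 → [4,8,4,8,4,5,8,8,8]
A[mid]=8>4: swap A[1],A[6]; hi=5 → [4,8,4,8,4,5,8,8,8]
A[mid]=8>4: swap A[1],A[5]; hi=4 → [4,5,4,8,4,8,8,8,8]
A[mid]=5>4: swap A[1],A[4]; hi=3 → [4,4,4,8,5,8,8,8,8]
A[mid]=4=4: mid=2
A[mid]=4=4: mid=3
A[mid]=8>4: swap A[3],A[3]; hi=2 → [4,4,4,8,5,8,8,8,8]
end: lo=0, hi=2; A = [4,4,4,8,5,8,8,8,8]

[4,4,4,8,5,8,8,8,8]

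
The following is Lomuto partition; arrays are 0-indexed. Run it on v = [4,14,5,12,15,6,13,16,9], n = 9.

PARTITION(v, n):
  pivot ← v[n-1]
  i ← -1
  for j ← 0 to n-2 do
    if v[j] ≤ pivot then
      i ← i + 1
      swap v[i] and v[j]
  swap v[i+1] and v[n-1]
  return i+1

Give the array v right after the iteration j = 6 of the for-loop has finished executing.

[4,5,6,12,15,14,13,16,9]

pivot = v[8] = 9; i = -1
j=0: v[0]=4 ≤ 9 → i=0, swap v[0],v[0] (no change) → [4,14,5,12,15,6,13,16,9]
j=1: v[1]=14 > 9 → no swap
j=2: v[2]=5 ≤ 9 → i=1, swap v[1],v[2] → [4,5,14,12,15,6,13,16,9]
j=3: v[3]=12 > 9 → no swap
j=4: v[4]=15 > 9 → no swap
j=5: v[5]=6 ≤ 9 → i=2, swap v[2],v[5] → [4,5,6,12,15,14,13,16,9]
j=6: v[6]=13 > 9 → no swap
(after j=6) v = [4,5,6,12,15,14,13,16,9]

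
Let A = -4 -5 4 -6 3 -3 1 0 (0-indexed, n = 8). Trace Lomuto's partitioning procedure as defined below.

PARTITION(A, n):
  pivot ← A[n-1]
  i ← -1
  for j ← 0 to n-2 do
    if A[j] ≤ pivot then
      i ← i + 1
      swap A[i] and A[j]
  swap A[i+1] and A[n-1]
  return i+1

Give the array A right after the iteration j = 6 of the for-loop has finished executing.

-4 -5 -6 -3 3 4 1 0

pivot = A[7] = 0; i = -1
j=0: A[0]=-4 ≤ 0 → i=0, swap A[0],A[0] (no change) → -4 -5 4 -6 3 -3 1 0
j=1: A[1]=-5 ≤ 0 → i=1, swap A[1],A[1] (no change) → -4 -5 4 -6 3 -3 1 0
j=2: A[2]=4 > 0 → no swap
j=3: A[3]=-6 ≤ 0 → i=2, swap A[2],A[3] → -4 -5 -6 4 3 -3 1 0
j=4: A[4]=3 > 0 → no swap
j=5: A[5]=-3 ≤ 0 → i=3, swap A[3],A[5] → -4 -5 -6 -3 3 4 1 0
j=6: A[6]=1 > 0 → no swap
(after j=6) A = -4 -5 -6 -3 3 4 1 0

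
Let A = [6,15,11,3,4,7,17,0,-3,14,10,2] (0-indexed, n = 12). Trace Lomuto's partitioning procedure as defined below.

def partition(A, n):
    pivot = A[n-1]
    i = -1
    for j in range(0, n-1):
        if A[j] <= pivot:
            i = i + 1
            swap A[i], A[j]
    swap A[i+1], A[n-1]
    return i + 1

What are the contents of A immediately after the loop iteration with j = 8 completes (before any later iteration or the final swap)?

[0,-3,11,3,4,7,17,6,15,14,10,2]

pivot = A[11] = 2; i = -1
j=0: A[0]=6 > 2 → no swap
j=1: A[1]=15 > 2 → no swap
j=2: A[2]=11 > 2 → no swap
j=3: A[3]=3 > 2 → no swap
j=4: A[4]=4 > 2 → no swap
j=5: A[5]=7 > 2 → no swap
j=6: A[6]=17 > 2 → no swap
j=7: A[7]=0 ≤ 2 → i=0, swap A[0],A[7] → [0,15,11,3,4,7,17,6,-3,14,10,2]
j=8: A[8]=-3 ≤ 2 → i=1, swap A[1],A[8] → [0,-3,11,3,4,7,17,6,15,14,10,2]
(after j=8) A = [0,-3,11,3,4,7,17,6,15,14,10,2]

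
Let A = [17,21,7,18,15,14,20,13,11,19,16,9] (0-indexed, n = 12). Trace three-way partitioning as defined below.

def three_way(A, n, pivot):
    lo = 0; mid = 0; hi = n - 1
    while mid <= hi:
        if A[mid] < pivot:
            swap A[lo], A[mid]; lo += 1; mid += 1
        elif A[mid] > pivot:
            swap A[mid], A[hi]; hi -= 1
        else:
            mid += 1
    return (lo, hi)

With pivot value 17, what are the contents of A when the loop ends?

[9,7,16,15,14,11,13,17,19,20,18,21]

pivot = 17; lo=0, mid=0, hi=11
A[mid]=17=17: mid=1
A[mid]=21>17: swap A[1],A[11]; hi=10 → [17,9,7,18,15,14,20,13,11,19,16,21]
A[mid]=9<17: swap A[0],A[1]; lo=1,mid=2 → [9,17,7,18,15,14,20,13,11,19,16,21]
A[mid]=7<17: swap A[1],A[2]; lo=2,mid=3 → [9,7,17,18,15,14,20,13,11,19,16,21]
A[mid]=18>17: swap A[3],A[10]; hi=9 → [9,7,17,16,15,14,20,13,11,19,18,21]
A[mid]=16<17: swap A[2],A[3]; lo=3,mid=4 → [9,7,16,17,15,14,20,13,11,19,18,21]
A[mid]=15<17: swap A[3],A[4]; lo=4,mid=5 → [9,7,16,15,17,14,20,13,11,19,18,21]
A[mid]=14<17: swap A[4],A[5]; lo=5,mid=6 → [9,7,16,15,14,17,20,13,11,19,18,21]
A[mid]=20>17: swap A[6],A[9]; hi=8 → [9,7,16,15,14,17,19,13,11,20,18,21]
A[mid]=19>17: swap A[6],A[8]; hi=7 → [9,7,16,15,14,17,11,13,19,20,18,21]
A[mid]=11<17: swap A[5],A[6]; lo=6,mid=7 → [9,7,16,15,14,11,17,13,19,20,18,21]
A[mid]=13<17: swap A[6],A[7]; lo=7,mid=8 → [9,7,16,15,14,11,13,17,19,20,18,21]
end: lo=7, hi=7; A = [9,7,16,15,14,11,13,17,19,20,18,21]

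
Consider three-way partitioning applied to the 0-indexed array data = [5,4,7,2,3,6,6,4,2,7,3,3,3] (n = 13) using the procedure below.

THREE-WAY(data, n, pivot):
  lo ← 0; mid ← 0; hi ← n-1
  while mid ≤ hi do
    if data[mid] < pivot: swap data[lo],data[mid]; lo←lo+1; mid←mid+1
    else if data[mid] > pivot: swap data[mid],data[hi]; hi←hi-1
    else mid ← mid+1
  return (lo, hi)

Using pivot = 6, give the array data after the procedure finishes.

[5,4,3,2,3,4,2,3,3,6,6,7,7]

pivot = 6; lo=0, mid=0, hi=12
data[mid]=5<6: swap data[0],data[0]; lo=1,mid=1 → [5,4,7,2,3,6,6,4,2,7,3,3,3]
data[mid]=4<6: swap data[1],data[1]; lo=2,mid=2 → [5,4,7,2,3,6,6,4,2,7,3,3,3]
data[mid]=7>6: swap data[2],data[12]; hi=11 → [5,4,3,2,3,6,6,4,2,7,3,3,7]
data[mid]=3<6: swap data[2],data[2]; lo=3,mid=3 → [5,4,3,2,3,6,6,4,2,7,3,3,7]
data[mid]=2<6: swap data[3],data[3]; lo=4,mid=4 → [5,4,3,2,3,6,6,4,2,7,3,3,7]
data[mid]=3<6: swap data[4],data[4]; lo=5,mid=5 → [5,4,3,2,3,6,6,4,2,7,3,3,7]
data[mid]=6=6: mid=6
data[mid]=6=6: mid=7
data[mid]=4<6: swap data[5],data[7]; lo=6,mid=8 → [5,4,3,2,3,4,6,6,2,7,3,3,7]
data[mid]=2<6: swap data[6],data[8]; lo=7,mid=9 → [5,4,3,2,3,4,2,6,6,7,3,3,7]
data[mid]=7>6: swap data[9],data[11]; hi=10 → [5,4,3,2,3,4,2,6,6,3,3,7,7]
data[mid]=3<6: swap data[7],data[9]; lo=8,mid=10 → [5,4,3,2,3,4,2,3,6,6,3,7,7]
data[mid]=3<6: swap data[8],data[10]; lo=9,mid=11 → [5,4,3,2,3,4,2,3,3,6,6,7,7]
end: lo=9, hi=10; data = [5,4,3,2,3,4,2,3,3,6,6,7,7]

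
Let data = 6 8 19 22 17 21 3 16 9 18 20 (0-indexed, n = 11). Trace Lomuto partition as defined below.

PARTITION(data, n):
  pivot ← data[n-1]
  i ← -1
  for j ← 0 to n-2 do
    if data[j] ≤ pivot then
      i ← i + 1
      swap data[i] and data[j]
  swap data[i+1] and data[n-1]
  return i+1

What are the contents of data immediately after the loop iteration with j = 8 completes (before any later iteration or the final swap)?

pivot = data[10] = 20; i = -1
j=0: data[0]=6 ≤ 20 → i=0, swap data[0],data[0] (no change) → 6 8 19 22 17 21 3 16 9 18 20
j=1: data[1]=8 ≤ 20 → i=1, swap data[1],data[1] (no change) → 6 8 19 22 17 21 3 16 9 18 20
j=2: data[2]=19 ≤ 20 → i=2, swap data[2],data[2] (no change) → 6 8 19 22 17 21 3 16 9 18 20
j=3: data[3]=22 > 20 → no swap
j=4: data[4]=17 ≤ 20 → i=3, swap data[3],data[4] → 6 8 19 17 22 21 3 16 9 18 20
j=5: data[5]=21 > 20 → no swap
j=6: data[6]=3 ≤ 20 → i=4, swap data[4],data[6] → 6 8 19 17 3 21 22 16 9 18 20
j=7: data[7]=16 ≤ 20 → i=5, swap data[5],data[7] → 6 8 19 17 3 16 22 21 9 18 20
j=8: data[8]=9 ≤ 20 → i=6, swap data[6],data[8] → 6 8 19 17 3 16 9 21 22 18 20
(after j=8) data = 6 8 19 17 3 16 9 21 22 18 20

6 8 19 17 3 16 9 21 22 18 20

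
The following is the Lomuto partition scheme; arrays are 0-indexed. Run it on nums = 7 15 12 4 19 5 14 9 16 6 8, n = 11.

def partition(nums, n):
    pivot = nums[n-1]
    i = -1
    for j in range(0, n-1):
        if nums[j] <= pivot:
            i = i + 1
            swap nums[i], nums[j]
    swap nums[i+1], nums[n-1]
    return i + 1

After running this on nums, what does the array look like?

7 4 5 6 8 12 14 9 16 15 19

pivot = nums[10] = 8; i = -1
j=0: nums[0]=7 ≤ 8 → i=0, swap nums[0],nums[0] (no change) → 7 15 12 4 19 5 14 9 16 6 8
j=1: nums[1]=15 > 8 → no swap
j=2: nums[2]=12 > 8 → no swap
j=3: nums[3]=4 ≤ 8 → i=1, swap nums[1],nums[3] → 7 4 12 15 19 5 14 9 16 6 8
j=4: nums[4]=19 > 8 → no swap
j=5: nums[5]=5 ≤ 8 → i=2, swap nums[2],nums[5] → 7 4 5 15 19 12 14 9 16 6 8
j=6: nums[6]=14 > 8 → no swap
j=7: nums[7]=9 > 8 → no swap
j=8: nums[8]=16 > 8 → no swap
j=9: nums[9]=6 ≤ 8 → i=3, swap nums[3],nums[9] → 7 4 5 6 19 12 14 9 16 15 8
final swap nums[4],nums[10] → 7 4 5 6 8 12 14 9 16 15 19; return 4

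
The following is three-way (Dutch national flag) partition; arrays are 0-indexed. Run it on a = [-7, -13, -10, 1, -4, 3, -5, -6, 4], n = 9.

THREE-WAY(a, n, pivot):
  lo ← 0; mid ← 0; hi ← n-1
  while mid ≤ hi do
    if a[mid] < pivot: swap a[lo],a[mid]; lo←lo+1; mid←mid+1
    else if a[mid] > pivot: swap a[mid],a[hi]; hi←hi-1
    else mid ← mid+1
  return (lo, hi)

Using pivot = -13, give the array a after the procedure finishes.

[-13, -10, 1, -4, 3, -5, -6, 4, -7]

pivot = -13; lo=0, mid=0, hi=8
a[mid]=-7>-13: swap a[0],a[8]; hi=7 → [4, -13, -10, 1, -4, 3, -5, -6, -7]
a[mid]=4>-13: swap a[0],a[7]; hi=6 → [-6, -13, -10, 1, -4, 3, -5, 4, -7]
a[mid]=-6>-13: swap a[0],a[6]; hi=5 → [-5, -13, -10, 1, -4, 3, -6, 4, -7]
a[mid]=-5>-13: swap a[0],a[5]; hi=4 → [3, -13, -10, 1, -4, -5, -6, 4, -7]
a[mid]=3>-13: swap a[0],a[4]; hi=3 → [-4, -13, -10, 1, 3, -5, -6, 4, -7]
a[mid]=-4>-13: swap a[0],a[3]; hi=2 → [1, -13, -10, -4, 3, -5, -6, 4, -7]
a[mid]=1>-13: swap a[0],a[2]; hi=1 → [-10, -13, 1, -4, 3, -5, -6, 4, -7]
a[mid]=-10>-13: swap a[0],a[1]; hi=0 → [-13, -10, 1, -4, 3, -5, -6, 4, -7]
a[mid]=-13=-13: mid=1
end: lo=0, hi=0; a = [-13, -10, 1, -4, 3, -5, -6, 4, -7]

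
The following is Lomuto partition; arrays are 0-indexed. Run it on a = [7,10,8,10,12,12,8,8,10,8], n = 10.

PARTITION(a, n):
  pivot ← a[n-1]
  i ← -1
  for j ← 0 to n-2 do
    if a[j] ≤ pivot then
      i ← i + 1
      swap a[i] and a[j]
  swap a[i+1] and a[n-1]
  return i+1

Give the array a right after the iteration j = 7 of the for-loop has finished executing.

pivot = a[9] = 8; i = -1
j=0: a[0]=7 ≤ 8 → i=0, swap a[0],a[0] (no change) → [7,10,8,10,12,12,8,8,10,8]
j=1: a[1]=10 > 8 → no swap
j=2: a[2]=8 ≤ 8 → i=1, swap a[1],a[2] → [7,8,10,10,12,12,8,8,10,8]
j=3: a[3]=10 > 8 → no swap
j=4: a[4]=12 > 8 → no swap
j=5: a[5]=12 > 8 → no swap
j=6: a[6]=8 ≤ 8 → i=2, swap a[2],a[6] → [7,8,8,10,12,12,10,8,10,8]
j=7: a[7]=8 ≤ 8 → i=3, swap a[3],a[7] → [7,8,8,8,12,12,10,10,10,8]
(after j=7) a = [7,8,8,8,12,12,10,10,10,8]

[7,8,8,8,12,12,10,10,10,8]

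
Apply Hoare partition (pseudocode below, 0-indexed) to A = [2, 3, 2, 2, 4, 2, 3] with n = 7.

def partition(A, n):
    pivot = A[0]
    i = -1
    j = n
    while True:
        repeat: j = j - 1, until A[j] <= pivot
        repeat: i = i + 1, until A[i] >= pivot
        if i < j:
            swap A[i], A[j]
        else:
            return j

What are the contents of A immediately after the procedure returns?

[2, 2, 2, 3, 4, 2, 3]

pivot = A[0] = 2; i = -1, j = 7
j→5 (A[5]=2≤2), i→0 (A[0]=2≥2); i<j, swap → [2, 3, 2, 2, 4, 2, 3]
j→3 (A[3]=2≤2), i→1 (A[1]=3≥2); i<j, swap → [2, 2, 2, 3, 4, 2, 3]
j→2, i→2; i≥j, return j=2. A = [2, 2, 2, 3, 4, 2, 3]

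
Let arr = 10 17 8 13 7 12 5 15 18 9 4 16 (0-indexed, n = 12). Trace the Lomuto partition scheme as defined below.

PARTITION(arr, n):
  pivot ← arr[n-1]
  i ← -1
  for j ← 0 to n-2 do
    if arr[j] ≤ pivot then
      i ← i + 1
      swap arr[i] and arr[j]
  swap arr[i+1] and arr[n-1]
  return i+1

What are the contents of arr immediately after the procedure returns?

10 8 13 7 12 5 15 9 4 16 18 17

pivot = arr[11] = 16; i = -1
j=0: arr[0]=10 ≤ 16 → i=0, swap arr[0],arr[0] (no change) → 10 17 8 13 7 12 5 15 18 9 4 16
j=1: arr[1]=17 > 16 → no swap
j=2: arr[2]=8 ≤ 16 → i=1, swap arr[1],arr[2] → 10 8 17 13 7 12 5 15 18 9 4 16
j=3: arr[3]=13 ≤ 16 → i=2, swap arr[2],arr[3] → 10 8 13 17 7 12 5 15 18 9 4 16
j=4: arr[4]=7 ≤ 16 → i=3, swap arr[3],arr[4] → 10 8 13 7 17 12 5 15 18 9 4 16
j=5: arr[5]=12 ≤ 16 → i=4, swap arr[4],arr[5] → 10 8 13 7 12 17 5 15 18 9 4 16
j=6: arr[6]=5 ≤ 16 → i=5, swap arr[5],arr[6] → 10 8 13 7 12 5 17 15 18 9 4 16
j=7: arr[7]=15 ≤ 16 → i=6, swap arr[6],arr[7] → 10 8 13 7 12 5 15 17 18 9 4 16
j=8: arr[8]=18 > 16 → no swap
j=9: arr[9]=9 ≤ 16 → i=7, swap arr[7],arr[9] → 10 8 13 7 12 5 15 9 18 17 4 16
j=10: arr[10]=4 ≤ 16 → i=8, swap arr[8],arr[10] → 10 8 13 7 12 5 15 9 4 17 18 16
final swap arr[9],arr[11] → 10 8 13 7 12 5 15 9 4 16 18 17; return 9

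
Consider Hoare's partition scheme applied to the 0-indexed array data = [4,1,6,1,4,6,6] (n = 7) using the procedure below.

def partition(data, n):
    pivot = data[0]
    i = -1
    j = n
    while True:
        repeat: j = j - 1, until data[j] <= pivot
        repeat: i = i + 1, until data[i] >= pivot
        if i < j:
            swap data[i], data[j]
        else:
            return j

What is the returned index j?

pivot=4
j stops at 4 (4), i stops at 0 (4); swap ⇒ [4,1,6,1,4,6,6]
j stops at 3 (1), i stops at 2 (6); swap ⇒ [4,1,1,6,4,6,6]
j stops at 2, i stops at 3; i≥j ⇒ return 2. data=[4,1,1,6,4,6,6]

2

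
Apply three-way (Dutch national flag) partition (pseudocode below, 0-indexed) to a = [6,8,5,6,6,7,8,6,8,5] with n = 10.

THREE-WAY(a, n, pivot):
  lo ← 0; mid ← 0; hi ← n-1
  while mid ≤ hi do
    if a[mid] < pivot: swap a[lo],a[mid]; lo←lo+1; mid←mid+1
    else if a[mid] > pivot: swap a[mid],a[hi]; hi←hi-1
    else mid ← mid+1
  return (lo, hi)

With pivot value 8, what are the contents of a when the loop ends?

[6,5,6,6,7,6,5,8,8,8]

lo=0 mid=0 hi=9
6<8: swap(0,0), lo=1 mid=1 ⇒ [6,8,5,6,6,7,8,6,8,5]
8=8: mid=2
5<8: swap(1,2), lo=2 mid=3 ⇒ [6,5,8,6,6,7,8,6,8,5]
6<8: swap(2,3), lo=3 mid=4 ⇒ [6,5,6,8,6,7,8,6,8,5]
6<8: swap(3,4), lo=4 mid=5 ⇒ [6,5,6,6,8,7,8,6,8,5]
7<8: swap(4,5), lo=5 mid=6 ⇒ [6,5,6,6,7,8,8,6,8,5]
8=8: mid=7
6<8: swap(5,7), lo=6 mid=8 ⇒ [6,5,6,6,7,6,8,8,8,5]
8=8: mid=9
5<8: swap(6,9), lo=7 mid=10 ⇒ [6,5,6,6,7,6,5,8,8,8]
done. lo=7 hi=9; a=[6,5,6,6,7,6,5,8,8,8]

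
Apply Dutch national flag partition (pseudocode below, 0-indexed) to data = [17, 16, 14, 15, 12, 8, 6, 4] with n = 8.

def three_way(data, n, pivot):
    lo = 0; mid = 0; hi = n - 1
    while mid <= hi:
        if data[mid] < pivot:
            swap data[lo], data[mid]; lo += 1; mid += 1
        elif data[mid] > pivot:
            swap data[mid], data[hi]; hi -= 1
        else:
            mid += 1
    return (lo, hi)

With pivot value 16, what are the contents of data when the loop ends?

[4, 14, 15, 12, 8, 6, 16, 17]

lo=0 mid=0 hi=7
17>16: swap(0,7), hi=6 ⇒ [4, 16, 14, 15, 12, 8, 6, 17]
4<16: swap(0,0), lo=1 mid=1 ⇒ [4, 16, 14, 15, 12, 8, 6, 17]
16=16: mid=2
14<16: swap(1,2), lo=2 mid=3 ⇒ [4, 14, 16, 15, 12, 8, 6, 17]
15<16: swap(2,3), lo=3 mid=4 ⇒ [4, 14, 15, 16, 12, 8, 6, 17]
12<16: swap(3,4), lo=4 mid=5 ⇒ [4, 14, 15, 12, 16, 8, 6, 17]
8<16: swap(4,5), lo=5 mid=6 ⇒ [4, 14, 15, 12, 8, 16, 6, 17]
6<16: swap(5,6), lo=6 mid=7 ⇒ [4, 14, 15, 12, 8, 6, 16, 17]
done. lo=6 hi=6; data=[4, 14, 15, 12, 8, 6, 16, 17]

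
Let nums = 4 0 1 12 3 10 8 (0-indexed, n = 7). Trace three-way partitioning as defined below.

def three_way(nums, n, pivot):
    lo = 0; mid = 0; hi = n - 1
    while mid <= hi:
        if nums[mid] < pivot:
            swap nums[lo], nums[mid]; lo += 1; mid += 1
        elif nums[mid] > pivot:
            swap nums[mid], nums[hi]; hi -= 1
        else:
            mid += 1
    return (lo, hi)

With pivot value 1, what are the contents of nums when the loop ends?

0 1 12 3 10 8 4

pivot = 1; lo=0, mid=0, hi=6
nums[mid]=4>1: swap nums[0],nums[6]; hi=5 → 8 0 1 12 3 10 4
nums[mid]=8>1: swap nums[0],nums[5]; hi=4 → 10 0 1 12 3 8 4
nums[mid]=10>1: swap nums[0],nums[4]; hi=3 → 3 0 1 12 10 8 4
nums[mid]=3>1: swap nums[0],nums[3]; hi=2 → 12 0 1 3 10 8 4
nums[mid]=12>1: swap nums[0],nums[2]; hi=1 → 1 0 12 3 10 8 4
nums[mid]=1=1: mid=1
nums[mid]=0<1: swap nums[0],nums[1]; lo=1,mid=2 → 0 1 12 3 10 8 4
end: lo=1, hi=1; nums = 0 1 12 3 10 8 4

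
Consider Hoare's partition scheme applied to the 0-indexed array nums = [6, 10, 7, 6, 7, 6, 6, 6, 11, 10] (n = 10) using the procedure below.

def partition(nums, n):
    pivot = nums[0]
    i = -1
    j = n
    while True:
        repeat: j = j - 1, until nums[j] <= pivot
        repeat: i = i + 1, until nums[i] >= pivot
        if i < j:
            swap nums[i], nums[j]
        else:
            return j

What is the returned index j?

pivot=6
j stops at 7 (6), i stops at 0 (6); swap ⇒ [6, 10, 7, 6, 7, 6, 6, 6, 11, 10]
j stops at 6 (6), i stops at 1 (10); swap ⇒ [6, 6, 7, 6, 7, 6, 10, 6, 11, 10]
j stops at 5 (6), i stops at 2 (7); swap ⇒ [6, 6, 6, 6, 7, 7, 10, 6, 11, 10]
j stops at 3, i stops at 3; i≥j ⇒ return 3. nums=[6, 6, 6, 6, 7, 7, 10, 6, 11, 10]

3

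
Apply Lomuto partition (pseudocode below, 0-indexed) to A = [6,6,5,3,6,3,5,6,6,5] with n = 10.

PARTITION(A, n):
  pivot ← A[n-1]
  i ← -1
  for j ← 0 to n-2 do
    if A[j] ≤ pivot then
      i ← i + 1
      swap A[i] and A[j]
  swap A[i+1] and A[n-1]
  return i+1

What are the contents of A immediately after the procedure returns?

[5,3,3,5,5,6,6,6,6,6]

pivot = A[9] = 5; i = -1
j=0: A[0]=6 > 5 → no swap
j=1: A[1]=6 > 5 → no swap
j=2: A[2]=5 ≤ 5 → i=0, swap A[0],A[2] → [5,6,6,3,6,3,5,6,6,5]
j=3: A[3]=3 ≤ 5 → i=1, swap A[1],A[3] → [5,3,6,6,6,3,5,6,6,5]
j=4: A[4]=6 > 5 → no swap
j=5: A[5]=3 ≤ 5 → i=2, swap A[2],A[5] → [5,3,3,6,6,6,5,6,6,5]
j=6: A[6]=5 ≤ 5 → i=3, swap A[3],A[6] → [5,3,3,5,6,6,6,6,6,5]
j=7: A[7]=6 > 5 → no swap
j=8: A[8]=6 > 5 → no swap
final swap A[4],A[9] → [5,3,3,5,5,6,6,6,6,6]; return 4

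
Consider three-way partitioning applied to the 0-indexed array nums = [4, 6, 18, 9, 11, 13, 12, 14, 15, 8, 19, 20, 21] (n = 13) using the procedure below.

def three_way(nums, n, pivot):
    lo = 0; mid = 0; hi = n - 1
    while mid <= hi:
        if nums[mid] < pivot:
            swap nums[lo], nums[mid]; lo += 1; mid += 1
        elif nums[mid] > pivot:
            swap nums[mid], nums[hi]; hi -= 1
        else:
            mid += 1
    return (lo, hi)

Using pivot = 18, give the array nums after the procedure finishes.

pivot = 18; lo=0, mid=0, hi=12
nums[mid]=4<18: swap nums[0],nums[0]; lo=1,mid=1 → [4, 6, 18, 9, 11, 13, 12, 14, 15, 8, 19, 20, 21]
nums[mid]=6<18: swap nums[1],nums[1]; lo=2,mid=2 → [4, 6, 18, 9, 11, 13, 12, 14, 15, 8, 19, 20, 21]
nums[mid]=18=18: mid=3
nums[mid]=9<18: swap nums[2],nums[3]; lo=3,mid=4 → [4, 6, 9, 18, 11, 13, 12, 14, 15, 8, 19, 20, 21]
nums[mid]=11<18: swap nums[3],nums[4]; lo=4,mid=5 → [4, 6, 9, 11, 18, 13, 12, 14, 15, 8, 19, 20, 21]
nums[mid]=13<18: swap nums[4],nums[5]; lo=5,mid=6 → [4, 6, 9, 11, 13, 18, 12, 14, 15, 8, 19, 20, 21]
nums[mid]=12<18: swap nums[5],nums[6]; lo=6,mid=7 → [4, 6, 9, 11, 13, 12, 18, 14, 15, 8, 19, 20, 21]
nums[mid]=14<18: swap nums[6],nums[7]; lo=7,mid=8 → [4, 6, 9, 11, 13, 12, 14, 18, 15, 8, 19, 20, 21]
nums[mid]=15<18: swap nums[7],nums[8]; lo=8,mid=9 → [4, 6, 9, 11, 13, 12, 14, 15, 18, 8, 19, 20, 21]
nums[mid]=8<18: swap nums[8],nums[9]; lo=9,mid=10 → [4, 6, 9, 11, 13, 12, 14, 15, 8, 18, 19, 20, 21]
nums[mid]=19>18: swap nums[10],nums[12]; hi=11 → [4, 6, 9, 11, 13, 12, 14, 15, 8, 18, 21, 20, 19]
nums[mid]=21>18: swap nums[10],nums[11]; hi=10 → [4, 6, 9, 11, 13, 12, 14, 15, 8, 18, 20, 21, 19]
nums[mid]=20>18: swap nums[10],nums[10]; hi=9 → [4, 6, 9, 11, 13, 12, 14, 15, 8, 18, 20, 21, 19]
end: lo=9, hi=9; nums = [4, 6, 9, 11, 13, 12, 14, 15, 8, 18, 20, 21, 19]

[4, 6, 9, 11, 13, 12, 14, 15, 8, 18, 20, 21, 19]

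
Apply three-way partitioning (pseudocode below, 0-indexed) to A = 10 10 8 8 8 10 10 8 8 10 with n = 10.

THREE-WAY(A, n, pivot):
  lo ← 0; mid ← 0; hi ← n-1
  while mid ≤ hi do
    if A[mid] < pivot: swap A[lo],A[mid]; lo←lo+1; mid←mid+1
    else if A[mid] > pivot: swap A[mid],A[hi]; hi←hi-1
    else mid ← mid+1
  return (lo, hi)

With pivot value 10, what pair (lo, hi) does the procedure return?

(5, 9)

pivot = 10; lo=0, mid=0, hi=9
A[mid]=10=10: mid=1
A[mid]=10=10: mid=2
A[mid]=8<10: swap A[0],A[2]; lo=1,mid=3 → 8 10 10 8 8 10 10 8 8 10
A[mid]=8<10: swap A[1],A[3]; lo=2,mid=4 → 8 8 10 10 8 10 10 8 8 10
A[mid]=8<10: swap A[2],A[4]; lo=3,mid=5 → 8 8 8 10 10 10 10 8 8 10
A[mid]=10=10: mid=6
A[mid]=10=10: mid=7
A[mid]=8<10: swap A[3],A[7]; lo=4,mid=8 → 8 8 8 8 10 10 10 10 8 10
A[mid]=8<10: swap A[4],A[8]; lo=5,mid=9 → 8 8 8 8 8 10 10 10 10 10
A[mid]=10=10: mid=10
end: lo=5, hi=9; A = 8 8 8 8 8 10 10 10 10 10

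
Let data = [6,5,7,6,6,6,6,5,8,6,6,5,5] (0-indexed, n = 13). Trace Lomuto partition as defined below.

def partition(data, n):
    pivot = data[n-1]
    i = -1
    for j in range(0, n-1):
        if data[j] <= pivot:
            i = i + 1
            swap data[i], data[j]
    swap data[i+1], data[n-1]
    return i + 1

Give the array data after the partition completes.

pivot = data[12] = 5; i = -1
j=0: data[0]=6 > 5 → no swap
j=1: data[1]=5 ≤ 5 → i=0, swap data[0],data[1] → [5,6,7,6,6,6,6,5,8,6,6,5,5]
j=2: data[2]=7 > 5 → no swap
j=3: data[3]=6 > 5 → no swap
j=4: data[4]=6 > 5 → no swap
j=5: data[5]=6 > 5 → no swap
j=6: data[6]=6 > 5 → no swap
j=7: data[7]=5 ≤ 5 → i=1, swap data[1],data[7] → [5,5,7,6,6,6,6,6,8,6,6,5,5]
j=8: data[8]=8 > 5 → no swap
j=9: data[9]=6 > 5 → no swap
j=10: data[10]=6 > 5 → no swap
j=11: data[11]=5 ≤ 5 → i=2, swap data[2],data[11] → [5,5,5,6,6,6,6,6,8,6,6,7,5]
final swap data[3],data[12] → [5,5,5,5,6,6,6,6,8,6,6,7,6]; return 3

[5,5,5,5,6,6,6,6,8,6,6,7,6]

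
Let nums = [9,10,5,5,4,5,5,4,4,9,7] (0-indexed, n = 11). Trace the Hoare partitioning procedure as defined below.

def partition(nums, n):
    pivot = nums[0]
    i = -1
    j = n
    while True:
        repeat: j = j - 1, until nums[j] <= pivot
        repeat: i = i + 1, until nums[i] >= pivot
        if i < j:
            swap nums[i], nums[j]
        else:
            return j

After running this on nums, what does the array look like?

pivot = nums[0] = 9; i = -1, j = 11
j→10 (nums[10]=7≤9), i→0 (nums[0]=9≥9); i<j, swap → [7,10,5,5,4,5,5,4,4,9,9]
j→9 (nums[9]=9≤9), i→1 (nums[1]=10≥9); i<j, swap → [7,9,5,5,4,5,5,4,4,10,9]
j→8, i→9; i≥j, return j=8. nums = [7,9,5,5,4,5,5,4,4,10,9]

[7,9,5,5,4,5,5,4,4,10,9]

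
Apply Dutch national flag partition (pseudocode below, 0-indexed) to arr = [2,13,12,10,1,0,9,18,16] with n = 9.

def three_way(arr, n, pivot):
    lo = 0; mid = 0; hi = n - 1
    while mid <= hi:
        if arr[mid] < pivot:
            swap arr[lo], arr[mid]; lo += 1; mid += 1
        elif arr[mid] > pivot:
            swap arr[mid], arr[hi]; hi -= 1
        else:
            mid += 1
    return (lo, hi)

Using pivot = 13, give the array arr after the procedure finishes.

[2,12,10,1,0,9,13,16,18]

pivot = 13; lo=0, mid=0, hi=8
arr[mid]=2<13: swap arr[0],arr[0]; lo=1,mid=1 → [2,13,12,10,1,0,9,18,16]
arr[mid]=13=13: mid=2
arr[mid]=12<13: swap arr[1],arr[2]; lo=2,mid=3 → [2,12,13,10,1,0,9,18,16]
arr[mid]=10<13: swap arr[2],arr[3]; lo=3,mid=4 → [2,12,10,13,1,0,9,18,16]
arr[mid]=1<13: swap arr[3],arr[4]; lo=4,mid=5 → [2,12,10,1,13,0,9,18,16]
arr[mid]=0<13: swap arr[4],arr[5]; lo=5,mid=6 → [2,12,10,1,0,13,9,18,16]
arr[mid]=9<13: swap arr[5],arr[6]; lo=6,mid=7 → [2,12,10,1,0,9,13,18,16]
arr[mid]=18>13: swap arr[7],arr[8]; hi=7 → [2,12,10,1,0,9,13,16,18]
arr[mid]=16>13: swap arr[7],arr[7]; hi=6 → [2,12,10,1,0,9,13,16,18]
end: lo=6, hi=6; arr = [2,12,10,1,0,9,13,16,18]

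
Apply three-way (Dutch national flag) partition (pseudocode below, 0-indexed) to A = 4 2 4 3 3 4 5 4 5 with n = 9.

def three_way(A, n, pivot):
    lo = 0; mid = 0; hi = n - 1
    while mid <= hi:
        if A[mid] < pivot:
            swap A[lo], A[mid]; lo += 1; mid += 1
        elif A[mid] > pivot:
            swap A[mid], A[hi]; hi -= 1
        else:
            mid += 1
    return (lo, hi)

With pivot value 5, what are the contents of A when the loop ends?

lo=0 mid=0 hi=8
4<5: swap(0,0), lo=1 mid=1 ⇒ 4 2 4 3 3 4 5 4 5
2<5: swap(1,1), lo=2 mid=2 ⇒ 4 2 4 3 3 4 5 4 5
4<5: swap(2,2), lo=3 mid=3 ⇒ 4 2 4 3 3 4 5 4 5
3<5: swap(3,3), lo=4 mid=4 ⇒ 4 2 4 3 3 4 5 4 5
3<5: swap(4,4), lo=5 mid=5 ⇒ 4 2 4 3 3 4 5 4 5
4<5: swap(5,5), lo=6 mid=6 ⇒ 4 2 4 3 3 4 5 4 5
5=5: mid=7
4<5: swap(6,7), lo=7 mid=8 ⇒ 4 2 4 3 3 4 4 5 5
5=5: mid=9
done. lo=7 hi=8; A=4 2 4 3 3 4 4 5 5

4 2 4 3 3 4 4 5 5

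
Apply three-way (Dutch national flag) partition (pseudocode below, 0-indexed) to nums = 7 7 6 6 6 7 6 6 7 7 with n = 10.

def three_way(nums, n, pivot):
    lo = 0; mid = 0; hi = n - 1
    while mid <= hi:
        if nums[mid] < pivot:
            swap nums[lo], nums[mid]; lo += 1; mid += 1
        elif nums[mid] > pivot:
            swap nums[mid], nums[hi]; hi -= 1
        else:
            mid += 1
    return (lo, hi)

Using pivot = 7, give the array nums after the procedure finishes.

pivot = 7; lo=0, mid=0, hi=9
nums[mid]=7=7: mid=1
nums[mid]=7=7: mid=2
nums[mid]=6<7: swap nums[0],nums[2]; lo=1,mid=3 → 6 7 7 6 6 7 6 6 7 7
nums[mid]=6<7: swap nums[1],nums[3]; lo=2,mid=4 → 6 6 7 7 6 7 6 6 7 7
nums[mid]=6<7: swap nums[2],nums[4]; lo=3,mid=5 → 6 6 6 7 7 7 6 6 7 7
nums[mid]=7=7: mid=6
nums[mid]=6<7: swap nums[3],nums[6]; lo=4,mid=7 → 6 6 6 6 7 7 7 6 7 7
nums[mid]=6<7: swap nums[4],nums[7]; lo=5,mid=8 → 6 6 6 6 6 7 7 7 7 7
nums[mid]=7=7: mid=9
nums[mid]=7=7: mid=10
end: lo=5, hi=9; nums = 6 6 6 6 6 7 7 7 7 7

6 6 6 6 6 7 7 7 7 7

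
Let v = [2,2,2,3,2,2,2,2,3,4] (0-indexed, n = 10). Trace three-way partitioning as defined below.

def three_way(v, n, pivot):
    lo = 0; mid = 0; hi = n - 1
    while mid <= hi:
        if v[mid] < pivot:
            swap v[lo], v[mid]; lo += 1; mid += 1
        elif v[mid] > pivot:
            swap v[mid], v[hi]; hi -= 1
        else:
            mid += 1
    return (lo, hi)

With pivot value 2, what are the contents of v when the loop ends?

[2,2,2,2,2,2,2,3,4,3]

lo=0 mid=0 hi=9
2=2: mid=1
2=2: mid=2
2=2: mid=3
3>2: swap(3,9), hi=8 ⇒ [2,2,2,4,2,2,2,2,3,3]
4>2: swap(3,8), hi=7 ⇒ [2,2,2,3,2,2,2,2,4,3]
3>2: swap(3,7), hi=6 ⇒ [2,2,2,2,2,2,2,3,4,3]
2=2: mid=4
2=2: mid=5
2=2: mid=6
2=2: mid=7
done. lo=0 hi=6; v=[2,2,2,2,2,2,2,3,4,3]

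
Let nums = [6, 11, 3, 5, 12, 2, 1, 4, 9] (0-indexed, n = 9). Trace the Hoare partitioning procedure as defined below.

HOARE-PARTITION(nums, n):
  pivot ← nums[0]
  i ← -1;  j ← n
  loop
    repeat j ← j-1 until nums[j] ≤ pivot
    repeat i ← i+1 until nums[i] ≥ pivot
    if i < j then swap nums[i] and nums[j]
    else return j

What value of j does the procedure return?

4

pivot = nums[0] = 6; i = -1, j = 9
j→7 (nums[7]=4≤6), i→0 (nums[0]=6≥6); i<j, swap → [4, 11, 3, 5, 12, 2, 1, 6, 9]
j→6 (nums[6]=1≤6), i→1 (nums[1]=11≥6); i<j, swap → [4, 1, 3, 5, 12, 2, 11, 6, 9]
j→5 (nums[5]=2≤6), i→4 (nums[4]=12≥6); i<j, swap → [4, 1, 3, 5, 2, 12, 11, 6, 9]
j→4, i→5; i≥j, return j=4. nums = [4, 1, 3, 5, 2, 12, 11, 6, 9]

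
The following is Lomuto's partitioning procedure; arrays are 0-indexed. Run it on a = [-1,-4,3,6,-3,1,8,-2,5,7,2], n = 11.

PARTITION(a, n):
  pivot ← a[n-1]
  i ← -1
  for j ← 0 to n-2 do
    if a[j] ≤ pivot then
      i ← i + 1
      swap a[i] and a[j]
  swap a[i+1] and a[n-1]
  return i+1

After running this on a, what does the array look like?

[-1,-4,-3,1,-2,2,8,3,5,7,6]

pivot = a[10] = 2; i = -1
j=0: a[0]=-1 ≤ 2 → i=0, swap a[0],a[0] (no change) → [-1,-4,3,6,-3,1,8,-2,5,7,2]
j=1: a[1]=-4 ≤ 2 → i=1, swap a[1],a[1] (no change) → [-1,-4,3,6,-3,1,8,-2,5,7,2]
j=2: a[2]=3 > 2 → no swap
j=3: a[3]=6 > 2 → no swap
j=4: a[4]=-3 ≤ 2 → i=2, swap a[2],a[4] → [-1,-4,-3,6,3,1,8,-2,5,7,2]
j=5: a[5]=1 ≤ 2 → i=3, swap a[3],a[5] → [-1,-4,-3,1,3,6,8,-2,5,7,2]
j=6: a[6]=8 > 2 → no swap
j=7: a[7]=-2 ≤ 2 → i=4, swap a[4],a[7] → [-1,-4,-3,1,-2,6,8,3,5,7,2]
j=8: a[8]=5 > 2 → no swap
j=9: a[9]=7 > 2 → no swap
final swap a[5],a[10] → [-1,-4,-3,1,-2,2,8,3,5,7,6]; return 5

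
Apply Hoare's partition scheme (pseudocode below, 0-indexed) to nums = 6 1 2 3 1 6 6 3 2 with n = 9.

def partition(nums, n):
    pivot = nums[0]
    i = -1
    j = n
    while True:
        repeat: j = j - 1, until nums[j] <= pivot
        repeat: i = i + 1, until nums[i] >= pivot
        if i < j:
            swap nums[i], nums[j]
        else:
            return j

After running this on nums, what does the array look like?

2 1 2 3 1 3 6 6 6

pivot=6
j stops at 8 (2), i stops at 0 (6); swap ⇒ 2 1 2 3 1 6 6 3 6
j stops at 7 (3), i stops at 5 (6); swap ⇒ 2 1 2 3 1 3 6 6 6
j stops at 6, i stops at 6; i≥j ⇒ return 6. nums=2 1 2 3 1 3 6 6 6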